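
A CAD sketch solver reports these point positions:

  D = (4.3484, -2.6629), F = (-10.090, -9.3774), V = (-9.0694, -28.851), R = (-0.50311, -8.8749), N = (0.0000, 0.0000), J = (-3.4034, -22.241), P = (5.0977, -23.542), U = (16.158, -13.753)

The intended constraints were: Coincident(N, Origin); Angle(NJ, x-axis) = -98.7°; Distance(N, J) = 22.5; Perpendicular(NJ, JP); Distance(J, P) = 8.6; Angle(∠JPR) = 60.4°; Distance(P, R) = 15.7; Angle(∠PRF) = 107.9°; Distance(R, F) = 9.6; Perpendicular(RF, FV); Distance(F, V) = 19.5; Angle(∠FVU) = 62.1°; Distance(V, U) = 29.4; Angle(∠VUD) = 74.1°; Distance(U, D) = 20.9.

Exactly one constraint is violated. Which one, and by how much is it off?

Distance(U, D) = 20.9 — off by 4.70.

N = (0.00, 0.00) ✓; NJ at -98.70° ✓; |NJ| = 22.50 ✓; ∠(NJ, JP) = 90.00° ✓; |JP| = 8.600 ✓; ∠JPR = 60.40° ✓; |PR| = 15.70 ✓; ∠PRF = 107.9° ✓; |RF| = 9.600 ✓; ∠(RF, FV) = 90.00° ✓; |FV| = 19.50 ✓; ∠FVU = 62.10° ✓; |VU| = 29.40 ✓; ∠VUD = 74.10° ✓; |UD| = 16.20 ✗.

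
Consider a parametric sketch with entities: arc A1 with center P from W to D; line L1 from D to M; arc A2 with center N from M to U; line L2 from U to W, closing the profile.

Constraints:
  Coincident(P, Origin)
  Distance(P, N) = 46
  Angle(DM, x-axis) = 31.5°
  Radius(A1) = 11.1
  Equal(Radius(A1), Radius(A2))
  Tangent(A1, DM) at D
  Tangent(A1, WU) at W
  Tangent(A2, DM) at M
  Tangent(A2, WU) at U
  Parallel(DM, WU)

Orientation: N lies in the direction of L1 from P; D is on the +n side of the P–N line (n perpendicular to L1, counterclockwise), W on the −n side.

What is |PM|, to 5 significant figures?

47.320

The slot axis is L1's direction at 31.5°, so u = (cos 31.5°, sin 31.5°) = (0.85264, 0.52250) and n = (−sin 31.5°, cos 31.5°) = (-0.52250, 0.85264). P is at the origin and N lies 46.0 along u from P, so N = 46.0·u = (39.221, 24.035). Tangency of A1 to both parallel lines with radius 11.1 puts D and W at P ± 11.1·n: D = (-5.7997, 9.4643), W = (5.7997, -9.4643). Equal radii place M and U the same way about N: M = N + 11.1·n = (33.422, 33.499), U = N − 11.1·n = (45.021, 14.571). Then |PM| = |M − P| = 47.320.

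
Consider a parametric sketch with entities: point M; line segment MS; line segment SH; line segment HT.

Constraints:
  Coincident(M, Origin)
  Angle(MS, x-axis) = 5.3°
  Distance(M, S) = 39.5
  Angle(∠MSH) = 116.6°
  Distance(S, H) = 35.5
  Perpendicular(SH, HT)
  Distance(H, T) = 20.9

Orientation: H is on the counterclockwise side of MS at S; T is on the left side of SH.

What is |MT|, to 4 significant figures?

55.11

M is at the origin; MS runs at 5.3° with length 39.5, so S = 39.5·(cos 5.3°, sin 5.3°) = (39.33, 3.649). ∠MSH = 116.6°, so SH runs at 5.3° + (180° − 116.6°) = 68.70° from the x-axis; with |SH| = 35.5, H = S + 35.5·(cos 68.70°, sin 68.70°) = (52.23, 36.72). SH is perpendicular to HT; with |HT| = 20.9 on the left of SH, T = H + 20.9·(-0.9317, 0.3633) = (32.75, 44.32). Then |MT| = |T − M| = 55.11.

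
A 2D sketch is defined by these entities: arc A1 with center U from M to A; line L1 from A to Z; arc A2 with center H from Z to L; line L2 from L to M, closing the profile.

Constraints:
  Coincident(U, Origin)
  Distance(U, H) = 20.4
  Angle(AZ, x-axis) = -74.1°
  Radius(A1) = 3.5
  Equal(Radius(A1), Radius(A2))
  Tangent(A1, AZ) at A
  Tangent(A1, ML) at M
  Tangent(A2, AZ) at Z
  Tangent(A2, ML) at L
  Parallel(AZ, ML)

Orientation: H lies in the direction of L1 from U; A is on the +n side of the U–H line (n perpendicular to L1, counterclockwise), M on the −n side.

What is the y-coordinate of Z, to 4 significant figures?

-18.66

The slot axis is L1's direction at -74.1°, so u = (cos -74.1°, sin -74.1°) = (0.2740, -0.9617) and n = (−sin -74.1°, cos -74.1°) = (0.9617, 0.2740). U is at the origin and H lies 20.4 along u from U, so H = 20.4·u = (5.589, -19.62). Tangency of A1 to both parallel lines with radius 3.5 puts A and M at U ± 3.5·n: A = (3.366, 0.9589), M = (-3.366, -0.9589). Equal radii place Z and L the same way about H: Z = H + 3.5·n = (8.955, -18.66), L = H − 3.5·n = (2.223, -20.58). So Z.y = -18.66.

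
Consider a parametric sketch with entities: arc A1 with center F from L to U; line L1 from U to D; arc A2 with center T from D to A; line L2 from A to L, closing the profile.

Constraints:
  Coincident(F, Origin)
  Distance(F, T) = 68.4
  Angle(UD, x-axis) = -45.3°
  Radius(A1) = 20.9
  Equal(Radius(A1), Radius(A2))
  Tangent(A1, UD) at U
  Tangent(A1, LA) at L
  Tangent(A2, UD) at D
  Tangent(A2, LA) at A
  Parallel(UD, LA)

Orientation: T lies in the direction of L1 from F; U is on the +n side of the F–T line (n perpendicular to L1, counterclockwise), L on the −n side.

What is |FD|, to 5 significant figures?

71.522

Tangency of A1 to both parallel lines with radius 20.9 puts U and L at F ± 20.9·n: U = (14.856, 14.701), L = (-14.856, -14.701). Equal radii place D and A the same way about T: D = T + 20.9·n = (62.968, -33.918), A = T − 20.9·n = (33.256, -63.320). Then |FD| = |D − F| = 71.522.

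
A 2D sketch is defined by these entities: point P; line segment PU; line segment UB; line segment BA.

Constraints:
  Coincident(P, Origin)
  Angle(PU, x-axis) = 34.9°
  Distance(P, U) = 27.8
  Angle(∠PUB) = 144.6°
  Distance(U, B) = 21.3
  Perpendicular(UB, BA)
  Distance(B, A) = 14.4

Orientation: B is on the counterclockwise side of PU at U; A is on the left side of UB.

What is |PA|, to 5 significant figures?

43.994

P is at the origin; PU runs at 34.9° with length 27.8, so U = 27.8·(cos 34.9°, sin 34.9°) = (22.800, 15.906). ∠PUB = 144.6°, so UB runs at 34.9° + (180° − 144.6°) = 70.300° from the x-axis; with |UB| = 21.3, B = U + 21.3·(cos 70.300°, sin 70.300°) = (29.980, 35.959). The perpendicularity gives BA at right angles to UB; with |BA| = 14.4 on the left of UB, A = B + 14.4·(-0.94147, 0.33710) = (16.423, 40.813). Then |PA| = |A − P| = 43.994.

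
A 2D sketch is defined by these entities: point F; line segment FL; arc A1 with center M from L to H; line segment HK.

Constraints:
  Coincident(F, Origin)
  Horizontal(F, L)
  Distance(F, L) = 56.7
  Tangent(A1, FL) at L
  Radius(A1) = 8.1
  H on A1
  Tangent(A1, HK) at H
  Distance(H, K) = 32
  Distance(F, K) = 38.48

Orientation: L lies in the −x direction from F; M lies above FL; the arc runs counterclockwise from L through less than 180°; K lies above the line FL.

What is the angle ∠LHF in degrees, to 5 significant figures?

154.07°

Checks: F.y = 0.00, L.y = 0.00 ✓; |MH| = 8.100 ✓; ∠(MH, HK) = 90.00° ✓; |HK| = 32.00 ✓; |FK| = 38.48 ✓.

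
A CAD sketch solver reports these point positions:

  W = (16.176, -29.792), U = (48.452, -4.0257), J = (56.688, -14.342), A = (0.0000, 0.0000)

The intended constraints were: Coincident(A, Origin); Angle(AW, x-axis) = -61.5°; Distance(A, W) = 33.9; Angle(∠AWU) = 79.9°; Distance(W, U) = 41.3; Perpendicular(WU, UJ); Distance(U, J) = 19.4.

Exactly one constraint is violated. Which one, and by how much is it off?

Distance(U, J) = 19.4 — off by 6.20.

A = (0.00, 0.00) ✓; AW at -61.50° ✓; |AW| = 33.90 ✓; ∠AWU = 79.90° ✓; |WU| = 41.30 ✓; ∠(WU, UJ) = 90.00° ✓; |UJ| = 13.20 ✗.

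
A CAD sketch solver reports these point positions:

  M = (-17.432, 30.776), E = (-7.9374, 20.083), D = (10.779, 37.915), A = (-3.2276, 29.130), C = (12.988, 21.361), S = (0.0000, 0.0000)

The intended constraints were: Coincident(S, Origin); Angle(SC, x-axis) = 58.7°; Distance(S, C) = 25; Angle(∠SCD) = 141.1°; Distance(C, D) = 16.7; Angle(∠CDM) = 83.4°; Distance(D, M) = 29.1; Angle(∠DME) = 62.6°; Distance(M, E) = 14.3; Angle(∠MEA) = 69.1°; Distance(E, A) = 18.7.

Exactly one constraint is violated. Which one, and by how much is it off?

Distance(E, A) = 18.7 — off by 8.50.

S = (0.00, 0.00) ✓; SC at 58.70° ✓; |SC| = 25.00 ✓; ∠SCD = 141.1° ✓; |CD| = 16.70 ✓; ∠CDM = 83.40° ✓; |DM| = 29.10 ✓; ∠DME = 62.60° ✓; |ME| = 14.30 ✓; ∠MEA = 69.10° ✓; |EA| = 10.20 ✗.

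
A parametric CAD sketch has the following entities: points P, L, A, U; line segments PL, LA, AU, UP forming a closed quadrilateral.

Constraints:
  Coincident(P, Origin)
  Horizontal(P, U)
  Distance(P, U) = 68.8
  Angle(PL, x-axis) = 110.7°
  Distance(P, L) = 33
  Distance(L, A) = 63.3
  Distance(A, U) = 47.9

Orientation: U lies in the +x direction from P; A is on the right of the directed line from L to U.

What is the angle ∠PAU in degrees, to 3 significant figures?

116°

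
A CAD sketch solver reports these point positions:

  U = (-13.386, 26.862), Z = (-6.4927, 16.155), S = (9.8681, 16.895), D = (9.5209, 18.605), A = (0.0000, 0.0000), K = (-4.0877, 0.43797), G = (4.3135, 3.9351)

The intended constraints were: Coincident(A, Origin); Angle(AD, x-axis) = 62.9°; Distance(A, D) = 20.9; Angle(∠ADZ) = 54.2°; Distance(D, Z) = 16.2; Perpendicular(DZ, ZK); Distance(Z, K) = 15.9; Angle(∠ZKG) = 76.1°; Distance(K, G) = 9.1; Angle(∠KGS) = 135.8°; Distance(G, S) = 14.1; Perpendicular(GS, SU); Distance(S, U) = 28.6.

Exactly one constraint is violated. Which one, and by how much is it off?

Distance(S, U) = 28.6 — off by 3.30.

A = (0.00, 0.00) ✓; AD at 62.90° ✓; |AD| = 20.90 ✓; ∠ADZ = 54.20° ✓; |DZ| = 16.20 ✓; ∠(DZ, ZK) = 90.00° ✓; |ZK| = 15.90 ✓; ∠ZKG = 76.10° ✓; |KG| = 9.100 ✓; ∠KGS = 135.8° ✓; |GS| = 14.10 ✓; ∠(GS, SU) = 90.00° ✓; |SU| = 25.30 ✗.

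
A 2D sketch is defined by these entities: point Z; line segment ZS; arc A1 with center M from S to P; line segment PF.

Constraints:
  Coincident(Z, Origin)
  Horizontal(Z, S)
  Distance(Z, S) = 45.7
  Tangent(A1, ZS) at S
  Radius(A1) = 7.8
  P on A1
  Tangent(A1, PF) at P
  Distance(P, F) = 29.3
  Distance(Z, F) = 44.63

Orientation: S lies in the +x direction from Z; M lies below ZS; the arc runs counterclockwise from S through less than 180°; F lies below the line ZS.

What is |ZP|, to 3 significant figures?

38.6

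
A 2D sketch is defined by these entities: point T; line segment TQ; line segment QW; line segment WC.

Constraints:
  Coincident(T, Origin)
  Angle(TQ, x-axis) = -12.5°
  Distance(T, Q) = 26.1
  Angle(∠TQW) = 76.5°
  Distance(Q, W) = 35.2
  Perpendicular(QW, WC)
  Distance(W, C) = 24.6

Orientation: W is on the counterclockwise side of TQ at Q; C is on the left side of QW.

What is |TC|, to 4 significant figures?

29.12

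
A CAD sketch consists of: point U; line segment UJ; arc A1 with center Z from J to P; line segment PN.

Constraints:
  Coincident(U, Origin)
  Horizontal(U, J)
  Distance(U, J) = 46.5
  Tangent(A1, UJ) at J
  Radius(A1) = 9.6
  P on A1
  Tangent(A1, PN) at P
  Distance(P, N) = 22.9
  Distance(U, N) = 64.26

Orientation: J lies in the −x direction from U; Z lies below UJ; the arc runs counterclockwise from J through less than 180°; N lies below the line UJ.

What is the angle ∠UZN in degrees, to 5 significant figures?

122.25°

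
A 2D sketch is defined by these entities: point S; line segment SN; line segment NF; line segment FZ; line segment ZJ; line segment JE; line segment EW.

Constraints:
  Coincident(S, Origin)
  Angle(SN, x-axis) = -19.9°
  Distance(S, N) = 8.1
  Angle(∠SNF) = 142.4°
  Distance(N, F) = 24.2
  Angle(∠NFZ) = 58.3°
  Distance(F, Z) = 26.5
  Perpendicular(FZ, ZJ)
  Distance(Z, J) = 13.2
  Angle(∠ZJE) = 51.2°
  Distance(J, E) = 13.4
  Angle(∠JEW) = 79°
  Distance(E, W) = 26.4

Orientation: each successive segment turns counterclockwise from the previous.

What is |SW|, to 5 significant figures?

39.082

S is at the origin; SN runs at -19.9° with length 8.1, so N = (7.6163, -2.7571). ∠SNF = 142.4° gives NF at 17.700° from the x-axis; with |NF| = 24.2, F = (30.671, 4.6005). ∠NFZ = 58.3° gives FZ at 139.40° from the x-axis; with |FZ| = 26.5, Z = (10.550, 21.846). The perpendicularity gives ZJ at right angles to FZ, so ZJ runs at -130.60°; with |ZJ| = 13.2, J = (1.9598, 11.824). ∠ZJE = 51.2° gives JE at -1.8000° from the x-axis; with |JE| = 13.4, E = (15.353, 11.403). ∠JEW = 79.0° gives EW at 99.200° from the x-axis; with |EW| = 26.4, W = (11.132, 37.463). Then |SW| = |W − S| = 39.082.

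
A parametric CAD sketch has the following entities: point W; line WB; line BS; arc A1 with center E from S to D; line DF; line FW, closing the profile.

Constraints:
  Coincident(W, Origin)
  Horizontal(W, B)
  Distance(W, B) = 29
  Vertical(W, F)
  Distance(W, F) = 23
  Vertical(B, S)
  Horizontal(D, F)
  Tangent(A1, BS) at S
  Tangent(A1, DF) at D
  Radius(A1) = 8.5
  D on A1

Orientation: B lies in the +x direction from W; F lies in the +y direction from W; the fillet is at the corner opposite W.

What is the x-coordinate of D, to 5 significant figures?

20.500

The virtual corner opposite W is at (29.000, 23.000). The tangent condition forces ES to be normal to BS and since A1 is tangent to DF there, ED ⟂ DF, with radius 8.5, so the center E sits 8.5 in from both sides at E = (20.500, 14.500). That places the tangent points at S = (29.000, 14.500) on BS and D = (20.500, 23.000) on DF. So D.x = 20.500.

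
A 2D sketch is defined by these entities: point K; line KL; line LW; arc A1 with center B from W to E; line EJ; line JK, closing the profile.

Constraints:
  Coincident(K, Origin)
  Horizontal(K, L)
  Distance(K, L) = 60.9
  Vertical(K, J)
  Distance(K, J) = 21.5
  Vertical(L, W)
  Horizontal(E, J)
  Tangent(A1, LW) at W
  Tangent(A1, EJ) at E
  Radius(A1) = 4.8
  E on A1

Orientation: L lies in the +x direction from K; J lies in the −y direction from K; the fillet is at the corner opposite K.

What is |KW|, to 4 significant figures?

63.15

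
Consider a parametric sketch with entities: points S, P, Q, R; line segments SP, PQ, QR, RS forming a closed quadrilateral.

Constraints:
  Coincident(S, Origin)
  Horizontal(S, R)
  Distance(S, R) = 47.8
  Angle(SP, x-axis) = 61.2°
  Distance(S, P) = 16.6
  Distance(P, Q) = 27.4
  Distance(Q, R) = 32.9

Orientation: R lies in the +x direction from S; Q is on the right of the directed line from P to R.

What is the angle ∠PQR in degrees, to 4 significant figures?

88.81°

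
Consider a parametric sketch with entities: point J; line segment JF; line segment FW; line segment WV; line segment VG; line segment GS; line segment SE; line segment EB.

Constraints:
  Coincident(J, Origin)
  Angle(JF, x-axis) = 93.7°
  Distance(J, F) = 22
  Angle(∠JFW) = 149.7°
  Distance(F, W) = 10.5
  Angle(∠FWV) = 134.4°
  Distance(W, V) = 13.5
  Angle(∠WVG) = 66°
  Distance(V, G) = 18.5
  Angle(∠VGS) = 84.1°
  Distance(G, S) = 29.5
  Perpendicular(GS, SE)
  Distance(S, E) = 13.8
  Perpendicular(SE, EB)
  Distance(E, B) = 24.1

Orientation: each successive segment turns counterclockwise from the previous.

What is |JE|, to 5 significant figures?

38.607

J is at the origin; JF runs at 93.7° with length 22.0, so F = (-1.4197, 21.954). ∠JFW = 149.7° gives FW at 124.00° from the x-axis; with |FW| = 10.5, W = (-7.2912, 30.659). ∠FWV = 134.4° gives WV at 169.60° from the x-axis; with |WV| = 13.5, V = (-20.569, 33.096). ∠WVG = 66.0° gives VG at -76.400° from the x-axis; with |VG| = 18.5, G = (-16.219, 15.115). ∠VGS = 84.1° gives GS at 19.500° from the x-axis; with |GS| = 29.5, S = (11.589, 24.962). GS is perpendicular to SE, so SE runs at 109.50°; with |SE| = 13.8, E = (6.9821, 37.971). Then |JE| = |E − J| = 38.607.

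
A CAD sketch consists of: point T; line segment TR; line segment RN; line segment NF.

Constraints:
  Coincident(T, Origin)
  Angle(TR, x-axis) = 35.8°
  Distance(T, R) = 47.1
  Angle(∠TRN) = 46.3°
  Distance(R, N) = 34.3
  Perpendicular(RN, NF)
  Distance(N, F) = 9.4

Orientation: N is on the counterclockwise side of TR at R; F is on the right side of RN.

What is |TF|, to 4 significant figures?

43.49

∠TRN = 46.3°, so RN runs at 35.8° + (180° − 46.3°) = 169.5° from the x-axis; with |RN| = 34.3, N = R + 34.3·(cos 169.5°, sin 169.5°) = (4.475, 33.80). The perpendicularity gives NF at right angles to RN; with |NF| = 9.4 on the right of RN, F = N + 9.4·(0.1822, 0.9833) = (6.188, 43.04). Then |TF| = |F − T| = 43.49.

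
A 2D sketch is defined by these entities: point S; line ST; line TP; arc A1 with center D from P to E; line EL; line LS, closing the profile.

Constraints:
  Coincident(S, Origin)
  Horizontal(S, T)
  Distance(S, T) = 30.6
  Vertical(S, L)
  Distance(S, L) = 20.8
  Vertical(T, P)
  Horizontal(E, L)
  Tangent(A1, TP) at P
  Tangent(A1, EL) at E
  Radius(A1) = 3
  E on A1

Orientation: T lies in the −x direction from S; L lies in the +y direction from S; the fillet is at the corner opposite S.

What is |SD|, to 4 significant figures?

32.84

S is at the origin; S and T share the same y with |ST| = 30.6 and T on the −x side, so T = (-30.60, 0.000). S and L share the same x with |SL| = 20.8 and L on the +y side, so L = (0.000, 20.80). The virtual corner opposite S is at (-30.60, 20.80). Tangency of A1 to TP means the radius DP is perpendicular to TP and tangency of A1 to EL means the radius DE is perpendicular to EL, with radius 3.0, so the center D sits 3.0 in from both sides at D = (-27.60, 17.80). Then |SD| = |D − S| = 32.84.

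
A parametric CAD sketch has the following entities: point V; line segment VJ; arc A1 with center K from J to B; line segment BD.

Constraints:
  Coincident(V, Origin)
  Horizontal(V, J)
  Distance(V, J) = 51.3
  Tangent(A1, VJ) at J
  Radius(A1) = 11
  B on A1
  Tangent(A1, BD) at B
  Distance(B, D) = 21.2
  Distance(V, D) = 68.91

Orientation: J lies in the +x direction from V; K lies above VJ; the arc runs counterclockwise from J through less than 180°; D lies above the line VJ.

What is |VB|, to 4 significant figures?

63.39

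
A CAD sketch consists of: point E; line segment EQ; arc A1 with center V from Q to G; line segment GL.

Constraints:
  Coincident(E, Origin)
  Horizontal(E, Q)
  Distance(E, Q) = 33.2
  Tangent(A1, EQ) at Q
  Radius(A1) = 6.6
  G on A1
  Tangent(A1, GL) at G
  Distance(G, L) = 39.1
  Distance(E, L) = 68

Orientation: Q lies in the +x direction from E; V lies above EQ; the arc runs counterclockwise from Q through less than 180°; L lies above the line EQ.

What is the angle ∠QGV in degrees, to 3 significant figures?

57.2°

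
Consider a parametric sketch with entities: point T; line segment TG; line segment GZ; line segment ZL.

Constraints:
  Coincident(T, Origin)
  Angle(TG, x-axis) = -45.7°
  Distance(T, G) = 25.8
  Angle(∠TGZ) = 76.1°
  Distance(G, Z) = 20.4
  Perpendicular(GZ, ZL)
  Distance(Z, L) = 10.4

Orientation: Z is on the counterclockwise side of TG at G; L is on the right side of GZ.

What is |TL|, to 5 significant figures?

38.184

∠TGZ = 76.1°, so GZ runs at -45.7° + (180° − 76.1°) = 58.200° from the x-axis; with |GZ| = 20.4, Z = G + 20.4·(cos 58.200°, sin 58.200°) = (28.769, -1.1271). GZ is perpendicular to ZL; with |ZL| = 10.4 on the right of GZ, L = Z + 10.4·(0.84989, -0.52696) = (37.608, -6.6074). Then |TL| = |L − T| = 38.184.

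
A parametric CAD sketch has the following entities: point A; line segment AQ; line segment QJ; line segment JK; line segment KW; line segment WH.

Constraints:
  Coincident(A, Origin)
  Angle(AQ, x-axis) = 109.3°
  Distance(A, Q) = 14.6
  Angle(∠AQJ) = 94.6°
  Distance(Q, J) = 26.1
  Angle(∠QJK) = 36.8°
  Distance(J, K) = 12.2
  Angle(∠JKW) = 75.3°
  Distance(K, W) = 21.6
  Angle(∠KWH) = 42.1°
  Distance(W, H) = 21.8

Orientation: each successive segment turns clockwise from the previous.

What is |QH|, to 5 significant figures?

28.017

A is at the origin; AQ runs at 109.3° with length 14.6, so Q = (-4.8255, 13.779). ∠AQJ = 94.6° gives QJ at 23.900° from the x-axis; with |QJ| = 26.1, J = (19.037, 24.354). ∠QJK = 36.8° gives JK at -119.30° from the x-axis; with |JK| = 12.2, K = (13.066, 13.714). ∠JKW = 75.3° gives KW at 136.00° from the x-axis; with |KW| = 21.6, W = (-2.4717, 28.719). ∠KWH = 42.1° gives WH at -1.9000° from the x-axis; with |WH| = 21.8, H = (19.316, 27.996). Then |QH| = |H − Q| = 28.017.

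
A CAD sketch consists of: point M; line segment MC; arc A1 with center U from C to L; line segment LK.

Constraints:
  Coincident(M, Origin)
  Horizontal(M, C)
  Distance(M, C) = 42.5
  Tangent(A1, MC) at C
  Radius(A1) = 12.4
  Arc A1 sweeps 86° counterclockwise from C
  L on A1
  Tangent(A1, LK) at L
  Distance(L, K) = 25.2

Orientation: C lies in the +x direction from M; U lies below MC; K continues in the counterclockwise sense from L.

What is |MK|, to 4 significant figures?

46.37

M is at the origin; M and C share the same y with |MC| = 42.5 and C on the +x side, so C = (42.50, 0.000). Since A1 is tangent to MC there, UC ⟂ MC, so U = C + (0, -12.4) = (42.50, -12.40). On A1, C sits at bearing 90° from U; an 86° counterclockwise sweep puts L at bearing 176°, so L = U + 12.4·(cos 176°, sin 176°) = (30.13, -11.54). Since A1 is tangent to LK there, UL ⟂ LK, so LK runs along (−sin 176°, cos 176°); with |LK| = 25.2, K = (28.37, -36.67). Then |MK| = |K − M| = 46.37.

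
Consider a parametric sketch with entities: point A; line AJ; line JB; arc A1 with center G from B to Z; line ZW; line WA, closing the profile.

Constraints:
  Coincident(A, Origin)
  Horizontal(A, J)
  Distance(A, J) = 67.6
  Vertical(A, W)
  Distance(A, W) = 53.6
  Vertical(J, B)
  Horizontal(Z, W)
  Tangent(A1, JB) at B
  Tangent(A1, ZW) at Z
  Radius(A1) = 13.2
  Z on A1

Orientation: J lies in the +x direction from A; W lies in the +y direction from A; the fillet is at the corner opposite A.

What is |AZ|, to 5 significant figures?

76.370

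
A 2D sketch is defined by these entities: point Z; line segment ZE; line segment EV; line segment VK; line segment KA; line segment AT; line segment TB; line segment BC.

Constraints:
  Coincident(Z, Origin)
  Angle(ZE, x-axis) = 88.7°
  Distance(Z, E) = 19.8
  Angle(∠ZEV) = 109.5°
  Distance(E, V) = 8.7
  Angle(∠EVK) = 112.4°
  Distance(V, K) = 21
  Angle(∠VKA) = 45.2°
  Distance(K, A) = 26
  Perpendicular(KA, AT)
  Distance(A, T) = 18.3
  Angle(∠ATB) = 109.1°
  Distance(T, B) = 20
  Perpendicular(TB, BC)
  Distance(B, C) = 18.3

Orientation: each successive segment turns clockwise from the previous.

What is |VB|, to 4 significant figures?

12.57

Z is at the origin; ZE runs at 88.7° with length 19.8, so E = (0.4492, 19.79). ∠ZEV = 109.5° gives EV at 18.20° from the x-axis; with |EV| = 8.7, V = (8.714, 22.51). ∠EVK = 112.4° gives VK at -49.40° from the x-axis; with |VK| = 21.0, K = (22.38, 6.568). ∠VKA = 45.2° gives KA at 175.8° from the x-axis; with |KA| = 26.0, A = (-3.550, 8.472). The perpendicularity gives AT at right angles to KA, so AT runs at 85.80°; with |AT| = 18.3, T = (-2.210, 26.72). ∠ATB = 109.1° gives TB at 14.90° from the x-axis; with |TB| = 20.0, B = (17.12, 31.87). Then |VB| = |B − V| = 12.57.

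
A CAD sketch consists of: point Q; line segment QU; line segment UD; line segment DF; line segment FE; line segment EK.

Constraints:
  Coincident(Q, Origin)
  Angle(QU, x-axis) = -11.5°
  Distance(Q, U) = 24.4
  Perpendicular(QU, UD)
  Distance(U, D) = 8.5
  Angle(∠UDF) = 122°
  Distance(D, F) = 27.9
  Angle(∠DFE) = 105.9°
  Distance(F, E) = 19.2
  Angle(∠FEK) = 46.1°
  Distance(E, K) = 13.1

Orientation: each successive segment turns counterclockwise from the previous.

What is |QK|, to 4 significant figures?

9.509

Q is at the origin; QU runs at -11.5° with length 24.4, so U = (23.91, -4.865). The perpendicularity gives UD at right angles to QU, so UD runs at 78.50°; with |UD| = 8.5, D = (25.60, 3.465). ∠UDF = 122.0° gives DF at 136.5° from the x-axis; with |DF| = 27.9, F = (5.367, 22.67). ∠DFE = 105.9° gives FE at -149.4° from the x-axis; with |FE| = 19.2, E = (-11.16, 12.90). ∠FEK = 46.1° gives EK at -15.50° from the x-axis; with |EK| = 13.1, K = (1.464, 9.395). Then |QK| = |K − Q| = 9.509.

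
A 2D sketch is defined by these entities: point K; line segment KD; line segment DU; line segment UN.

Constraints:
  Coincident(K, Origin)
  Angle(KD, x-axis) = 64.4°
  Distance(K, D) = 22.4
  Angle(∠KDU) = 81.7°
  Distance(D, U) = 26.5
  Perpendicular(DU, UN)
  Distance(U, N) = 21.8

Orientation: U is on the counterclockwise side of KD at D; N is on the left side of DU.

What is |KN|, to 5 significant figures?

23.269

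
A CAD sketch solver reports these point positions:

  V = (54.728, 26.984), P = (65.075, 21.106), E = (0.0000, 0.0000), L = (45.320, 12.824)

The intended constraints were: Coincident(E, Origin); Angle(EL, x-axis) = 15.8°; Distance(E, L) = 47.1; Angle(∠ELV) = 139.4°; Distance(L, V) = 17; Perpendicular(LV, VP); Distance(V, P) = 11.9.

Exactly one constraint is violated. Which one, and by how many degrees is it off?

Perpendicular(LV, VP) — off by 4.00°.

E = (0.00, 0.00) ✓; EL at 15.80° ✓; |EL| = 47.10 ✓; ∠ELV = 139.4° ✓; |LV| = 17.00 ✓; ∠(LV, VP) = 86.00° ✗; |VP| = 11.90 ✓.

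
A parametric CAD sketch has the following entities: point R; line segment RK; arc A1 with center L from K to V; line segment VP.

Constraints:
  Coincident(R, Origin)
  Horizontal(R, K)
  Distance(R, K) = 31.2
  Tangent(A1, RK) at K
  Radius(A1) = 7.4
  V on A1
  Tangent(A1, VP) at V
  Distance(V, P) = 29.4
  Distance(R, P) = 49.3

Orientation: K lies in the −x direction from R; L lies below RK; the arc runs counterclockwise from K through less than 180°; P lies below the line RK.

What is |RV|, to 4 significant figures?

39.47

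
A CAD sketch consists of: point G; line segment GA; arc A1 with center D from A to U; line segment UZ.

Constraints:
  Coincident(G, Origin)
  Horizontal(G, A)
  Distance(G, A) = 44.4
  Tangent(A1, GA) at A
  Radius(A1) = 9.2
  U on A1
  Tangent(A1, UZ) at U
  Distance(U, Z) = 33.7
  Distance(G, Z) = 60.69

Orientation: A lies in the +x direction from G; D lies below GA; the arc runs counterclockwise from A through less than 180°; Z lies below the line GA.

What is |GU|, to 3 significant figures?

37.0

G is at the origin; GA is horizontal with |GA| = 44.4 and A on the +x side, so A = (44.4, 0.00). The tangent condition forces DA to be normal to GA, so D = A + (0, -9.2) = (44.4, -9.20). Since DU ⟂ UZ (tangency), |DZ| = √(9.2² + 33.7²) = 34.9 regardless of where U sits on A1. So Z lies on both circle(G, 60.69) and circle(D, 34.9); the below-GA intersection is Z = (41.8, -44.0). U is the foot of the tangent from Z: U = (35.4, -10.9).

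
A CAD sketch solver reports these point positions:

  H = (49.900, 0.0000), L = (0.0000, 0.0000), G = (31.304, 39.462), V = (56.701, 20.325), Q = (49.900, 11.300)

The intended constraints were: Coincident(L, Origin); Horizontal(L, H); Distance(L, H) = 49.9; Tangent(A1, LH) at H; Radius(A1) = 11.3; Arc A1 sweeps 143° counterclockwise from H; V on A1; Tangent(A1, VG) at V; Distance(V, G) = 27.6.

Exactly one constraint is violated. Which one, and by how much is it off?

Distance(V, G) = 27.6 — off by 4.20.

L = (0.00, 0.00) ✓; L.y = 0.00, H.y = 0.00 ✓; |LH| = 49.90 ✓; ∠(QH, HL) = 90.00° ✓; |QH| = 11.30 ✓; bearing(Q→V) − bearing(Q→H) = 143.0° ✓; |QV| = 11.30 ✓; ∠(QV, VG) = 90.00° ✓; |VG| = 31.80 ✗.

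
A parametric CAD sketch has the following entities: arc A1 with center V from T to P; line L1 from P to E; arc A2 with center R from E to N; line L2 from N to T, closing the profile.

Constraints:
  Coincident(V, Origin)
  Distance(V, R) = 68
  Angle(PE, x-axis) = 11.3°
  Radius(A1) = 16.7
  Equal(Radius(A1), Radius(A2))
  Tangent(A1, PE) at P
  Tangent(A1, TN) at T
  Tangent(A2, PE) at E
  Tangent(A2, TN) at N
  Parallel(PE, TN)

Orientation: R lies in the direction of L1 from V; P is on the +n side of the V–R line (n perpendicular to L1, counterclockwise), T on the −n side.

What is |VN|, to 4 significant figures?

70.02

Tangency of A1 to both parallel lines with radius 16.7 puts P and T at V ± 16.7·n: P = (-3.272, 16.38), T = (3.272, -16.38). Equal radii place E and N the same way about R: E = R + 16.7·n = (63.41, 29.70), N = R − 16.7·n = (69.95, -3.052). Then |VN| = |N − V| = 70.02.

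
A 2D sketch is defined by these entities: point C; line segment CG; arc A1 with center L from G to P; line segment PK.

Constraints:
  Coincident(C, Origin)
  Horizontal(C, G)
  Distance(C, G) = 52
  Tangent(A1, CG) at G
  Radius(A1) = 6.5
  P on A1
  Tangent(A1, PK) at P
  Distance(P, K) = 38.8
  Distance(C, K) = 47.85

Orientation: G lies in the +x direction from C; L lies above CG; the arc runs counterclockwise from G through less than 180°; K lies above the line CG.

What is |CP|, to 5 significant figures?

57.628

C is at the origin; CG is horizontal with |CG| = 52.0 and G on the +x side, so G = (52.000, 0.0000). The tangent condition forces LG to be normal to CG, so L = G + (0, 6.5) = (52.000, 6.5000). Since LP ⟂ PK (tangency), |LK| = √(6.5² + 38.8²) = 39.341 regardless of where P sits on A1. So K lies on both circle(C, 47.85) and circle(L, 39.341); the above-CG intersection is K = (28.760, 38.243). P is the foot of the tangent from K: P = (56.538, 11.154).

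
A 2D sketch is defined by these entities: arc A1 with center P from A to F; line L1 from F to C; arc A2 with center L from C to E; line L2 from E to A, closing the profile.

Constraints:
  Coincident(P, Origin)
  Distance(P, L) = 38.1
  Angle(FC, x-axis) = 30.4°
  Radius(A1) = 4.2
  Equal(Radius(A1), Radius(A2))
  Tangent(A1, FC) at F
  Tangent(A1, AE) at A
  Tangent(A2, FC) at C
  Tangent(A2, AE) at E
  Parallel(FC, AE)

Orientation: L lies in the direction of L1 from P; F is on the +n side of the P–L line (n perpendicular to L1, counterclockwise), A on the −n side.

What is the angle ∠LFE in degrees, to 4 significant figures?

6.143°

Tangency of A1 to both parallel lines with radius 4.2 puts F and A at P ± 4.2·n: F = (-2.125, 3.623), A = (2.125, -3.623). Equal radii place C and E the same way about L: C = L + 4.2·n = (30.74, 22.90), E = L − 4.2·n = (34.99, 15.66). Then cos ∠LFE = FL·FE / (|FL||FE|), giving 6.143°.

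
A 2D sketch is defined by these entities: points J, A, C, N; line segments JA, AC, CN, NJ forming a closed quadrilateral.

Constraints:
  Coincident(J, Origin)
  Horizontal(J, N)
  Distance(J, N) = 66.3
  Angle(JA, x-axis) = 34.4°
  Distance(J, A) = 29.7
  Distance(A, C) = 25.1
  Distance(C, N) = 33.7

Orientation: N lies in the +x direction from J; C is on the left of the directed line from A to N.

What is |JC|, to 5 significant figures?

54.646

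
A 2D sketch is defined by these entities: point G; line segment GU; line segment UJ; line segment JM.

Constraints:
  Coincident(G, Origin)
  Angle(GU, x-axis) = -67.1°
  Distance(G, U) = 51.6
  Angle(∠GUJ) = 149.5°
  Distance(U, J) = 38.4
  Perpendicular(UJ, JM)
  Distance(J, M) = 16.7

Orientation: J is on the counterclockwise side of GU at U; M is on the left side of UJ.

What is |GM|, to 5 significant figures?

83.402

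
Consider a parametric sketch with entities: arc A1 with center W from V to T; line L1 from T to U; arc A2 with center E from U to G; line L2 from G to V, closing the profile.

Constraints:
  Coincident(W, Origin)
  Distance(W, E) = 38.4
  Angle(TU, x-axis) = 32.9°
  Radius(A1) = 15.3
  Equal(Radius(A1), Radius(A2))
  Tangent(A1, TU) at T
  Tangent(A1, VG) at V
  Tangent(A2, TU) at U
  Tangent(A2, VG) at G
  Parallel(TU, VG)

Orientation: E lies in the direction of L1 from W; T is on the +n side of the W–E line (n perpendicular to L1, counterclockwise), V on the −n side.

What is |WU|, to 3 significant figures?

41.3

Tangency of A1 to both parallel lines with radius 15.3 puts T and V at W ± 15.3·n: T = (-8.31, 12.8), V = (8.31, -12.8). Equal radii place U and G the same way about E: U = E + 15.3·n = (23.9, 33.7), G = E − 15.3·n = (40.6, 8.01). Then |WU| = |U − W| = 41.3.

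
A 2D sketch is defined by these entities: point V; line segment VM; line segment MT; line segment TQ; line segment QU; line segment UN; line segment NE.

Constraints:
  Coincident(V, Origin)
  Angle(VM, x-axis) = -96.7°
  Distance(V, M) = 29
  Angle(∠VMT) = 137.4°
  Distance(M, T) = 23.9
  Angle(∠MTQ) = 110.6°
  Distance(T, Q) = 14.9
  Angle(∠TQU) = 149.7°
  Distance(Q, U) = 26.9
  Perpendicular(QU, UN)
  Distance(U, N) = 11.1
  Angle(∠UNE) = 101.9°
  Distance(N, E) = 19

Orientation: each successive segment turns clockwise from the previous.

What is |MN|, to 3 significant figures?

40.9

V is at the origin; VM runs at -96.7° with length 29.0, so M = (-3.38, -28.8). ∠VMT = 137.4° gives MT at -139° from the x-axis; with |MT| = 23.9, T = (-21.5, -44.4). ∠MTQ = 110.6° gives TQ at 151° from the x-axis; with |TQ| = 14.9, Q = (-34.6, -37.2). ∠TQU = 149.7° gives QU at 121° from the x-axis; with |QU| = 26.9, U = (-48.4, -14.2). The perpendicularity gives UN at right angles to QU, so UN runs at 31.0°; with |UN| = 11.1, N = (-38.9, -8.46). Then |MN| = |N − M| = 40.9.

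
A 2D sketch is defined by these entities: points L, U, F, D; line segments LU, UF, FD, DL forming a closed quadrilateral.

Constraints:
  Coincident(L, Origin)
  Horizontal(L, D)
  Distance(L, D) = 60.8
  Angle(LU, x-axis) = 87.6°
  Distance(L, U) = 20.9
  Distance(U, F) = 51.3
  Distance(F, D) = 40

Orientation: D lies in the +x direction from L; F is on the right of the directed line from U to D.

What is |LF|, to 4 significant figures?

35.98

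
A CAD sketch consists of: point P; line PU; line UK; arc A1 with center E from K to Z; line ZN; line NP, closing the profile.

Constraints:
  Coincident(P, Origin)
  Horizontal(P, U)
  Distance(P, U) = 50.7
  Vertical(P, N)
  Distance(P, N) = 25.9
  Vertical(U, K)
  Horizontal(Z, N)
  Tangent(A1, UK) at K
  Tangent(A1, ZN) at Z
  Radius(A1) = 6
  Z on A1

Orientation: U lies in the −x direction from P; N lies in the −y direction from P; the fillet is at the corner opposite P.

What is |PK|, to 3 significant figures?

54.5

P is at the origin; P and U share the same y with |PU| = 50.7 and U on the −x side, so U = (-50.7, 0.00). P and N share the same x with |PN| = 25.9 and N on the −y side, so N = (0.00, -25.9). The virtual corner opposite P is at (-50.7, -25.9). Since A1 is tangent to UK there, EK ⟂ UK and since A1 is tangent to ZN there, EZ ⟂ ZN, with radius 6.0, so the center E sits 6.0 in from both sides at E = (-44.7, -19.9). That places the tangent points at K = (-50.7, -19.9) on UK and Z = (-44.7, -25.9) on ZN. Then |PK| = |K − P| = 54.5.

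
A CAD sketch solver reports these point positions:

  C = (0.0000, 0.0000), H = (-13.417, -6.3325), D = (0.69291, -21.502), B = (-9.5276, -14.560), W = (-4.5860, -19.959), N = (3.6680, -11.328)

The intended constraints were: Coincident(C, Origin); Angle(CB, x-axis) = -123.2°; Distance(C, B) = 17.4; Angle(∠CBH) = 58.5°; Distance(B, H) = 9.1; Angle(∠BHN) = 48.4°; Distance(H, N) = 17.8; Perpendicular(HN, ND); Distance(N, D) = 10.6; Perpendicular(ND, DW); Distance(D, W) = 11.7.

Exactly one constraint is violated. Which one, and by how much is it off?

Distance(D, W) = 11.7 — off by 6.20.

C = (0.00, 0.00) ✓; CB at -123.2° ✓; |CB| = 17.40 ✓; ∠CBH = 58.50° ✓; |BH| = 9.101 ✓; ∠BHN = 48.40° ✓; |HN| = 17.80 ✓; ∠(HN, ND) = 90.00° ✓; |ND| = 10.60 ✓; ∠(ND, DW) = 89.99° ✓; |DW| = 5.500 ✗.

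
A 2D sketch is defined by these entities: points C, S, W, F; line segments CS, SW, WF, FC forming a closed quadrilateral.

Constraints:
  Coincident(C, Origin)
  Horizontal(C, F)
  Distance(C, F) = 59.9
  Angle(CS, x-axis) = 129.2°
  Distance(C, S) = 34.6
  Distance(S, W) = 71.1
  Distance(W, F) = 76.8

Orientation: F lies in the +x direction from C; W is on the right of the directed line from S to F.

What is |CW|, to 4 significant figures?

42.31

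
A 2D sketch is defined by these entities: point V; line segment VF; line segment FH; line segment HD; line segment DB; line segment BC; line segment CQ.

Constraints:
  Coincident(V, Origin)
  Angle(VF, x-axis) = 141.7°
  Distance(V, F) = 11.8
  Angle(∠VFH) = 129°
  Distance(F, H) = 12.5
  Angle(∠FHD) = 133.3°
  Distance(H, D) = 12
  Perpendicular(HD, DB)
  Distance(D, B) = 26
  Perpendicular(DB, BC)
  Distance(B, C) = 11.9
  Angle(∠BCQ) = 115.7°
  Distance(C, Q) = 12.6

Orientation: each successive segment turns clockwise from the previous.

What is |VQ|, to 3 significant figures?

6.36

The perpendicularity gives BC at right angles to DB, so BC runs at -136°; with |BC| = 11.9, C = (8.72, 1.18). ∠BCQ = 115.7° gives CQ at 160° from the x-axis; with |CQ| = 12.6, Q = (-3.10, 5.55). Then |VQ| = |Q − V| = 6.36.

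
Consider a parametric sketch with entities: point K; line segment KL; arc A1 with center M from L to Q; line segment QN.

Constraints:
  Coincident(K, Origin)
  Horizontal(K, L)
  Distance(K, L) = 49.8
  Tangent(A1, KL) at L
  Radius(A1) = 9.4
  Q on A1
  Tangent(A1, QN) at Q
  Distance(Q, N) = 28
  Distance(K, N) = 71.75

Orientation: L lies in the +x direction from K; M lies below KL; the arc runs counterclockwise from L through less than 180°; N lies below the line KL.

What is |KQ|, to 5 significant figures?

45.692

K is at the origin; KL is horizontal with |KL| = 49.8 and L on the +x side, so L = (49.800, 0.0000). Since A1 is tangent to KL there, ML ⟂ KL, so M = L + (0, -9.4) = (49.800, -9.4000). Since MQ ⟂ QN (tangency), |MN| = √(9.4² + 28.0²) = 29.536 regardless of where Q sits on A1. So N lies on both circle(K, 71.75) and circle(M, 29.536); the below-KL intersection is N = (61.852, -36.365). Q is the foot of the tangent from N: Q = (42.885, -15.767).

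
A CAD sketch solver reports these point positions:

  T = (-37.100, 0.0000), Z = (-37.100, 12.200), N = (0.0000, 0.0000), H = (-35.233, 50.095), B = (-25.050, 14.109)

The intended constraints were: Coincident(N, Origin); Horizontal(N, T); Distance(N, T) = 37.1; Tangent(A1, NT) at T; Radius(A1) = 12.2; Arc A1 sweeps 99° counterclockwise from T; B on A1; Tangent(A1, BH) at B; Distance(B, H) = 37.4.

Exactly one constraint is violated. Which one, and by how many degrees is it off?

Tangent(A1, BH) at B — off by 6.80°.

N = (0.00, 0.00) ✓; N.y = 0.00, T.y = 0.00 ✓; |NT| = 37.10 ✓; ∠(ZT, TN) = 90.00° ✓; |ZT| = 12.20 ✓; bearing(Z→B) − bearing(Z→T) = 99.00° ✓; |ZB| = 12.20 ✓; ∠(ZB, BH) = 83.20° ✗; |BH| = 37.40 ✓.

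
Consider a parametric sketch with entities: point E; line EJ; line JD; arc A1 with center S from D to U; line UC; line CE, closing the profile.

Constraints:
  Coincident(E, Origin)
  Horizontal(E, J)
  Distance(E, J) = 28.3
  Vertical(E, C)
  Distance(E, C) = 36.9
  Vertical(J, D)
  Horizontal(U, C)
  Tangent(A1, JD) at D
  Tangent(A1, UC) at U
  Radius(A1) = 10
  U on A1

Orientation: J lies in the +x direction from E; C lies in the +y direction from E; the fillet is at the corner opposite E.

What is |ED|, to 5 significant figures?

39.045

The virtual corner opposite E is at (28.300, 36.900). The tangent condition forces SD to be normal to JD and A1 meets UC tangentially, so SU is at right angles to UC, with radius 10.0, so the center S sits 10.0 in from both sides at S = (18.300, 26.900). That places the tangent points at D = (28.300, 26.900) on JD and U = (18.300, 36.900) on UC. Then |ED| = |D − E| = 39.045.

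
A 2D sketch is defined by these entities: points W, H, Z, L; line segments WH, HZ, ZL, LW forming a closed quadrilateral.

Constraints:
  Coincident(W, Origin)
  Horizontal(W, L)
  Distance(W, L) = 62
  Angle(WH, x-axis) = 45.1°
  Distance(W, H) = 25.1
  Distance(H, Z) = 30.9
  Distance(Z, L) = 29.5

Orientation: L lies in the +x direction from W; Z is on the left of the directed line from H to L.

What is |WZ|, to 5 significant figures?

54.090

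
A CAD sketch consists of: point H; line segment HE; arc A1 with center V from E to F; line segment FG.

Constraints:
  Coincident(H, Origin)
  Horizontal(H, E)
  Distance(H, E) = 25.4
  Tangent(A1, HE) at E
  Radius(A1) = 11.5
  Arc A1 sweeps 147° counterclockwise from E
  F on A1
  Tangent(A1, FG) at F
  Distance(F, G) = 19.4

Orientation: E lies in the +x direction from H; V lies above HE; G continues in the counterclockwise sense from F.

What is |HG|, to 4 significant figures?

35.25

On A1, E sits at bearing -90° from V; a 147° counterclockwise sweep puts F at bearing 57°, so F = V + 11.5·(cos 57°, sin 57°) = (31.66, 21.14). Tangency of A1 to FG means the radius VF is perpendicular to FG, so FG runs along (−sin 57°, cos 57°); with |FG| = 19.4, G = (15.39, 31.71). Then |HG| = |G − H| = 35.25.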